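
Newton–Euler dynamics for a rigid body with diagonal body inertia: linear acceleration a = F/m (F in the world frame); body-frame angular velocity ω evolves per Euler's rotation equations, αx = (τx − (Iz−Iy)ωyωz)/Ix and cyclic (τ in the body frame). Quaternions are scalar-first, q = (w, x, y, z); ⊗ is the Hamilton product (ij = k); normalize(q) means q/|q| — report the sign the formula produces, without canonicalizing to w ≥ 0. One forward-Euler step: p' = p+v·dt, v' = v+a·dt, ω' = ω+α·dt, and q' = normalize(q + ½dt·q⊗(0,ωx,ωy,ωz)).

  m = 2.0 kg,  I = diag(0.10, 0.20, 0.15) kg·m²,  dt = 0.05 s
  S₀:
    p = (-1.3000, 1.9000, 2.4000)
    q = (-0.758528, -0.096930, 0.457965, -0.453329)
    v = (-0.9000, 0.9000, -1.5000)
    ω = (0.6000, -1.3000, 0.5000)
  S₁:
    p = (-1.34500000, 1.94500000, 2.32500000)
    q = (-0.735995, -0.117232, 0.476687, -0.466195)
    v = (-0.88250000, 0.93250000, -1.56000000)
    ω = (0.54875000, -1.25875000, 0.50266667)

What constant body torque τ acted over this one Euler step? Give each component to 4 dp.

τ = (-0.0700, 0.1500, -0.0700)

ω₁ − ω₀ = (-0.05125000, 0.04125000, 0.00266667)
τ = I·(Δω/dt) + ω₀×(Iω₀) = (-0.0700, 0.1500, -0.0700)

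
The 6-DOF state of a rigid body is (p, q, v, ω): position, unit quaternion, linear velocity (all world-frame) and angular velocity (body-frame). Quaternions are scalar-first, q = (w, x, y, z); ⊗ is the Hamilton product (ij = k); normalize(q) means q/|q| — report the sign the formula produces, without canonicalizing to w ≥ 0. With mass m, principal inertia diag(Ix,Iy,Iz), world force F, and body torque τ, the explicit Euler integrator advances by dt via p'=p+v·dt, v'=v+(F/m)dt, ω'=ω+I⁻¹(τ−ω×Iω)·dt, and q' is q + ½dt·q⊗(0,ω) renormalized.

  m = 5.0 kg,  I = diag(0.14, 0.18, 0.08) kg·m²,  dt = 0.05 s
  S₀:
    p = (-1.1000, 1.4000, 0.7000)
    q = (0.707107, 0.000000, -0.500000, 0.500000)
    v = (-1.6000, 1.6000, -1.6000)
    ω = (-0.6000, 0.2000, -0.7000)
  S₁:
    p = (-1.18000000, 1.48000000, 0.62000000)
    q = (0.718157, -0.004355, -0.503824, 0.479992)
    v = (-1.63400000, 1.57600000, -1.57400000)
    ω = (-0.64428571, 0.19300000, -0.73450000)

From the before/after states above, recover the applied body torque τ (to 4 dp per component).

rate change Δω = (-0.04428571, -0.00700000, -0.03450000)
I·α + gyro = (-0.1100, 0.0000, -0.0600)

τ = (-0.1100, 0.0000, -0.0600)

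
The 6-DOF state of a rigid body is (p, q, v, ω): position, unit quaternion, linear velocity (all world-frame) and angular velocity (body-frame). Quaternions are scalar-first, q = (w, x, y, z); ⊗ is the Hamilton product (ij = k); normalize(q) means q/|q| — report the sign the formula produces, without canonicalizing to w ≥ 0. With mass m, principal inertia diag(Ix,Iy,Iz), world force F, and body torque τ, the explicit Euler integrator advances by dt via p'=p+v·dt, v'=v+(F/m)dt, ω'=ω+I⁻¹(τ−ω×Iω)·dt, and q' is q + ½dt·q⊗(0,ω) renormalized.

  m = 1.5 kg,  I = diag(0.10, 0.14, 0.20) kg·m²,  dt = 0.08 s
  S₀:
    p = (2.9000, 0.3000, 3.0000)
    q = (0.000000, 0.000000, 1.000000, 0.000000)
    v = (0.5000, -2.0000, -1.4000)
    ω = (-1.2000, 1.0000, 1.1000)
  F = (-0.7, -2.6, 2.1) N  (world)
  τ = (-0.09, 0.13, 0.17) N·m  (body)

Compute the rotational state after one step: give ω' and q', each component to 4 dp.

ω' = (-1.3248, 0.9989, 1.1872)
q' = (-0.0399, 0.0439, 0.9971, 0.0479)

(τ − ω×Iω)/I = (-1.5600, -0.0143, 1.0900)
ω' = ω + α·dt = (-1.3248, 0.9989, 1.1872)
Hamilton product q⊗(0,ω) = (-1.0000000, 1.1000000, 0.0000000, 1.2000000)
q + ½dt·q⊗(0,ω), renormalized = (-0.0399, 0.0439, 0.9971, 0.0479)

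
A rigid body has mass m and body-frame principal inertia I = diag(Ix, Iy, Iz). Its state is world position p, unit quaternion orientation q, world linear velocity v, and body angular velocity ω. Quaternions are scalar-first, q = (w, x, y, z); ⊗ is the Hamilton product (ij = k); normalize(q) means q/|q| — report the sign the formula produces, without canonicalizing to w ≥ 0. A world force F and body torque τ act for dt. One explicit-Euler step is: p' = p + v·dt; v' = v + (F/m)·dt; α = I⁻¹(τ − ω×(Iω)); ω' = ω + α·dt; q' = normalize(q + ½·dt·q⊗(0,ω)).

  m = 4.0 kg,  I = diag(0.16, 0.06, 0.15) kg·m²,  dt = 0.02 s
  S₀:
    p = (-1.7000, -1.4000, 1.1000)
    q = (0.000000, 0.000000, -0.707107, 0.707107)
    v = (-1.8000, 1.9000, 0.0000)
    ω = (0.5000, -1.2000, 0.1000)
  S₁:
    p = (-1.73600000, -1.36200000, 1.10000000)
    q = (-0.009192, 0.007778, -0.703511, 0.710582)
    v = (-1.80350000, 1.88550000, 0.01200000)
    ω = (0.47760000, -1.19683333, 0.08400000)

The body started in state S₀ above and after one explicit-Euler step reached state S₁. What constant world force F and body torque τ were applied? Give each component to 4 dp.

Δω = ω₁−ω₀ = (-0.02240000, 0.00316667, -0.01600000)
ω₀×(Iω₀) = (-0.0108, 0.0005, 0.0600)
I·α + gyro = (-0.1900, 0.0100, -0.0600)
Δv = v₁−v₀ = (-0.00350000, -0.01450000, 0.01200000)
m·(v₁−v₀)/dt = (-0.7000, -2.9000, 2.4000)

F = (-0.7000, -2.9000, 2.4000)
τ = (-0.1900, 0.0100, -0.0600)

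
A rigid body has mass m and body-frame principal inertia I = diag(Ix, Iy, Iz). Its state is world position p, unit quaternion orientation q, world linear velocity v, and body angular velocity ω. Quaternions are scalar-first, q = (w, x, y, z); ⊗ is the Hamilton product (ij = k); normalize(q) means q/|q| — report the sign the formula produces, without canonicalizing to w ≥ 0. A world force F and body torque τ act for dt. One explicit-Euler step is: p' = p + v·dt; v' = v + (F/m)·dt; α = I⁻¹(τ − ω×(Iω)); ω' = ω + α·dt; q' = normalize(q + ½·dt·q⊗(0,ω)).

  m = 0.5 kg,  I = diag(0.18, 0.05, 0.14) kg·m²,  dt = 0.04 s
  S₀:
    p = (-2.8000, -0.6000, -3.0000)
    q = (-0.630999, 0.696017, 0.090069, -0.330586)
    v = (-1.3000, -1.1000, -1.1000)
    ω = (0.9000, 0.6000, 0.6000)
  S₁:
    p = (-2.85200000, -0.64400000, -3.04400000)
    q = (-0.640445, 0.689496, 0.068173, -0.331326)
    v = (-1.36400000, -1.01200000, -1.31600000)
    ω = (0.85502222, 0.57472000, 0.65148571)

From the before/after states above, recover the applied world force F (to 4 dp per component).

Δv = v₁−v₀ = (-0.06400000, 0.08800000, -0.21600000)
F = m·Δv/dt = (-0.8000, 1.1000, -2.7000)

F = (-0.8000, 1.1000, -2.7000)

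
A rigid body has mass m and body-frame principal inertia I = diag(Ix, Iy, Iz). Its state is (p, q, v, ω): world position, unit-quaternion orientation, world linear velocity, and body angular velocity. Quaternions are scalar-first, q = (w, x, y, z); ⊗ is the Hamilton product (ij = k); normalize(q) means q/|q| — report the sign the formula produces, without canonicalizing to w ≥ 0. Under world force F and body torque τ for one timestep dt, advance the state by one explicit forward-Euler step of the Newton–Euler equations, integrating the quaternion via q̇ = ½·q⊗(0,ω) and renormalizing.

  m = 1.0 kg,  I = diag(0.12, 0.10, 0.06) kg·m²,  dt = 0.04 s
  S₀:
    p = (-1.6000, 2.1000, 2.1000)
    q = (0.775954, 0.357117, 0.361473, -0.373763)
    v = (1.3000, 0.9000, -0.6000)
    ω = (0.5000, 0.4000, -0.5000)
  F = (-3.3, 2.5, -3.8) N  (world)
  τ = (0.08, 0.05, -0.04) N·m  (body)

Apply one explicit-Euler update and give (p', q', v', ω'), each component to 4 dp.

precession coupling ω×(Iω) = (0.0080, -0.0150, -0.0040)
angular accel α = (0.6000, 0.6500, -0.6000)
new body rate ω' = (0.5240, 0.4260, -0.5240)
2q̇ = q⊗(0,ω) = (-0.5100292, 0.3567457, 0.3020586, -0.4258667)
q' = normalize(q + ½dt·q⊗(0,ω)) = (0.7657, 0.3642, 0.3675, -0.3822)
linear accel F/m = (-3.3000, 2.5000, -3.8000)
p' = p + v·dt = (-1.5480, 2.1360, 2.0760)
v + (F/m)dt = (1.1680, 1.0000, -0.7520)

p' = (-1.5480, 2.1360, 2.0760)
q' = (0.7657, 0.3642, 0.3675, -0.3822)
v' = (1.1680, 1.0000, -0.7520)
ω' = (0.5240, 0.4260, -0.5240)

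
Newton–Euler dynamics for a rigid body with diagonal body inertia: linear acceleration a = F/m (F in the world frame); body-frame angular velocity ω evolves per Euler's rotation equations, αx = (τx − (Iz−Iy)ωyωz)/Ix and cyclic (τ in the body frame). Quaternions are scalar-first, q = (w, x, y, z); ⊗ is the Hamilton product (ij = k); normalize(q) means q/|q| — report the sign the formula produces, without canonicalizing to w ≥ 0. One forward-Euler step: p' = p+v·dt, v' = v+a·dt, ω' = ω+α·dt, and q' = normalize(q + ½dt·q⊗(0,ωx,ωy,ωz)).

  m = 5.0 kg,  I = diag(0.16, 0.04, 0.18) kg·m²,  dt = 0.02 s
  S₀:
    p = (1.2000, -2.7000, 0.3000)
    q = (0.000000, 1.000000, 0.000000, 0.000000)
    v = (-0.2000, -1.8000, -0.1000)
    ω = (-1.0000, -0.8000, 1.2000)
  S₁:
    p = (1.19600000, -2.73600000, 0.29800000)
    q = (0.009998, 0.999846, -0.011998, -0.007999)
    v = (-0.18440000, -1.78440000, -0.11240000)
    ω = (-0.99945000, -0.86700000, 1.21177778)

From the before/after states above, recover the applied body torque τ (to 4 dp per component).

τ = (-0.1300, -0.1100, 0.0100)

rate change Δω = (0.00055000, -0.06700000, 0.01177778)
ω₀×(Iω₀) = (-0.1344, 0.0240, -0.0960)
applied torque τ = (-0.1300, -0.1100, 0.0100)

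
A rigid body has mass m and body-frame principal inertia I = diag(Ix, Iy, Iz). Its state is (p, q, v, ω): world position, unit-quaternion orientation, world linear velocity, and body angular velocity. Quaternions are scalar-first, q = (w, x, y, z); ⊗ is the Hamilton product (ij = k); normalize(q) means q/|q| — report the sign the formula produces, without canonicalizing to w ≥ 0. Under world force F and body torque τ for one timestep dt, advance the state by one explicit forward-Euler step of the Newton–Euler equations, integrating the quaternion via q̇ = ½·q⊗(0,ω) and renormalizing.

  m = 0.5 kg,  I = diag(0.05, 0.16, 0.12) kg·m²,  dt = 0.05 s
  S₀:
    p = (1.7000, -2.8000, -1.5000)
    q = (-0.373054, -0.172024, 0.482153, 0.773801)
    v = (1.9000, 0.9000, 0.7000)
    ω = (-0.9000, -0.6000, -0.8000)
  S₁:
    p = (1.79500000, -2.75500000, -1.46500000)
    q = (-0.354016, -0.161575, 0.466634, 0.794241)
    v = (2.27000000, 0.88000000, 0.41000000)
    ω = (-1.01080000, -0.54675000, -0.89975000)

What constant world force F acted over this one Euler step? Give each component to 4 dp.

F = (3.7000, -0.2000, -2.9000)

velocity change Δv = (0.37000000, -0.02000000, -0.29000000)
F = m·Δv/dt = (3.7000, -0.2000, -2.9000)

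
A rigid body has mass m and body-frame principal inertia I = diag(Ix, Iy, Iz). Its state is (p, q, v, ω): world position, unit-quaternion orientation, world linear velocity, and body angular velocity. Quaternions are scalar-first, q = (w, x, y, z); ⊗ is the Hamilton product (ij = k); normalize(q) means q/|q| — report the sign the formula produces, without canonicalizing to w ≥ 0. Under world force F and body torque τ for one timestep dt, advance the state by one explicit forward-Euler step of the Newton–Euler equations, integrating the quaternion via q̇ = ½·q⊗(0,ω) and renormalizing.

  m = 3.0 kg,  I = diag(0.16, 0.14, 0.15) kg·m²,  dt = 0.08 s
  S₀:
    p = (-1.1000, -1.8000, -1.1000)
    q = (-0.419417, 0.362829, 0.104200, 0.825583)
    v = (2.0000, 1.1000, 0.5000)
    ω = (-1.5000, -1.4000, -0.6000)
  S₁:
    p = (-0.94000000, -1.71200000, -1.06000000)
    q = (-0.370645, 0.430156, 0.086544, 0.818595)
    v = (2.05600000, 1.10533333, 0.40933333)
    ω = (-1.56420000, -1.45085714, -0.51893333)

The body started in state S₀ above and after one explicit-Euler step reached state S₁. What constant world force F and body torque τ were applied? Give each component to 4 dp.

v₁ − v₀ = (0.05600000, 0.00533333, -0.09066667)
F = m·Δv/dt = (2.1000, 0.2000, -3.4000)
Δω = ω₁−ω₀ = (-0.06420000, -0.05085714, 0.08106667)
precession coupling = (0.0084, 0.0090, -0.0420)
τ = I·(Δω/dt) + ω₀×(Iω₀) = (-0.1200, -0.0800, 0.1100)

F = (2.1000, 0.2000, -3.4000)
τ = (-0.1200, -0.0800, 0.1100)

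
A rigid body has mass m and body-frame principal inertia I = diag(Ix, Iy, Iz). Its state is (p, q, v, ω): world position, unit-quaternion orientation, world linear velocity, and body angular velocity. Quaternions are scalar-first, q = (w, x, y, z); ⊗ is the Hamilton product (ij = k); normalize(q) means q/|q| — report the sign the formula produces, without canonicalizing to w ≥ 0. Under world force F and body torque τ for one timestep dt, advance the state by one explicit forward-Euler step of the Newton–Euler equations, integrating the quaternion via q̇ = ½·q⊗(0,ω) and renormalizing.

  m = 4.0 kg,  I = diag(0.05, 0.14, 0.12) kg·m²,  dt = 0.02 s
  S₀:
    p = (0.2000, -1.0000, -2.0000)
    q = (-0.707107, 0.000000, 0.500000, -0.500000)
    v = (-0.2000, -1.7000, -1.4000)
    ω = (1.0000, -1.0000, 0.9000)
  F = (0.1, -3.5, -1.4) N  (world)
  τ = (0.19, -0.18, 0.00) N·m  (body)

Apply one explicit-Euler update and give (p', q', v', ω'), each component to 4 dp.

p' = (0.1960, -1.0340, -2.0280)
q' = (-0.6975, -0.0076, 0.5020, -0.5113)
v' = (-0.1995, -1.7175, -1.4070)
ω' = (1.0688, -1.0167, 0.9150)

p' = p + v·dt = (0.1960, -1.0340, -2.0280)
new velocity v' = (-0.1995, -1.7175, -1.4070)
ω×(Iω) gyroscopic = (0.0180, -0.0630, -0.0900)
angular accel α = (3.4400, -0.8357, 0.7500)
ω + α·dt = (1.0688, -1.0167, 0.9150)
q⊗(0,ω) = (0.9500000, -0.7571070, 0.2071070, -1.1363963)
q + ½dt·q⊗(0,ω), renormalized = (-0.6975, -0.0076, 0.5020, -0.5113)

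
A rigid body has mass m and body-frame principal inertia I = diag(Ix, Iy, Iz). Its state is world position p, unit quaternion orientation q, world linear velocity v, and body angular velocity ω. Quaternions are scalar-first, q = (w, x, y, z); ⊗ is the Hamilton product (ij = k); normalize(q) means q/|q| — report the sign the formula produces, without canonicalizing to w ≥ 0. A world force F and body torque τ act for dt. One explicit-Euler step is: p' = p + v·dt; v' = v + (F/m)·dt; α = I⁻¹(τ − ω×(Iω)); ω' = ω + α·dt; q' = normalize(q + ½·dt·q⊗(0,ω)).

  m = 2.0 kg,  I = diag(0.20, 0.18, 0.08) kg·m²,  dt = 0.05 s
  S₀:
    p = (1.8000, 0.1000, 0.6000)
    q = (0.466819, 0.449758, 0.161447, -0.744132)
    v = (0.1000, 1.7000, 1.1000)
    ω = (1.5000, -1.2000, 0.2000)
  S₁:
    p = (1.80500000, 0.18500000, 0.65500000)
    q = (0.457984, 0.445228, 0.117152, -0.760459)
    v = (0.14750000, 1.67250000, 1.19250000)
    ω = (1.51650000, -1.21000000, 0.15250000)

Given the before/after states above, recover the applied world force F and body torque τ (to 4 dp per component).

F = (1.9000, -1.1000, 3.7000)
τ = (0.0900, 0.0000, -0.0400)

Δω = ω₁−ω₀ = (0.01650000, -0.01000000, -0.04750000)
applied torque τ = (0.0900, 0.0000, -0.0400)
v₁ − v₀ = (0.04750000, -0.02750000, 0.09250000)
applied force F = (1.9000, -1.1000, 3.7000)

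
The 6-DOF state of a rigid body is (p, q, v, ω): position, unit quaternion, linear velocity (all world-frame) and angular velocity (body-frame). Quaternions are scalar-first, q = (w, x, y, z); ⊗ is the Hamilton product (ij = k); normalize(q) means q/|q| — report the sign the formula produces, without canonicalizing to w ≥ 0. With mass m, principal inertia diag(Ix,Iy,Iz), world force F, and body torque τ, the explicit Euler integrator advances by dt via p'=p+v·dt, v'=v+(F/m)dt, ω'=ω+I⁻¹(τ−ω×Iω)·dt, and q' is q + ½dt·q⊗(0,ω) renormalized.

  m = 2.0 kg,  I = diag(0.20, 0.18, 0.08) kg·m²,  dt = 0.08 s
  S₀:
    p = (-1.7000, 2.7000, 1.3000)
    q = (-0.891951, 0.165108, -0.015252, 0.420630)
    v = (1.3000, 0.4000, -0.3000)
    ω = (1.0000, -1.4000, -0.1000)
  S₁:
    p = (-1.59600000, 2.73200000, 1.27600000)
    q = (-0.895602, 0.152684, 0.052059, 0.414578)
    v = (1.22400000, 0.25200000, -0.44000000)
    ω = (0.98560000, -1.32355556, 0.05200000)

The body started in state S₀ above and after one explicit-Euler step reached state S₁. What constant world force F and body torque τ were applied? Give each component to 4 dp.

velocity change Δv = (-0.07600000, -0.14800000, -0.14000000)
applied force F = (-1.9000, -3.7000, -3.5000)
Δω = ω₁−ω₀ = (-0.01440000, 0.07644444, 0.15200000)
ω₀×(Iω₀) = (-0.0140, -0.0120, 0.0280)
applied torque τ = (-0.0500, 0.1600, 0.1800)

F = (-1.9000, -3.7000, -3.5000)
τ = (-0.0500, 0.1600, 0.1800)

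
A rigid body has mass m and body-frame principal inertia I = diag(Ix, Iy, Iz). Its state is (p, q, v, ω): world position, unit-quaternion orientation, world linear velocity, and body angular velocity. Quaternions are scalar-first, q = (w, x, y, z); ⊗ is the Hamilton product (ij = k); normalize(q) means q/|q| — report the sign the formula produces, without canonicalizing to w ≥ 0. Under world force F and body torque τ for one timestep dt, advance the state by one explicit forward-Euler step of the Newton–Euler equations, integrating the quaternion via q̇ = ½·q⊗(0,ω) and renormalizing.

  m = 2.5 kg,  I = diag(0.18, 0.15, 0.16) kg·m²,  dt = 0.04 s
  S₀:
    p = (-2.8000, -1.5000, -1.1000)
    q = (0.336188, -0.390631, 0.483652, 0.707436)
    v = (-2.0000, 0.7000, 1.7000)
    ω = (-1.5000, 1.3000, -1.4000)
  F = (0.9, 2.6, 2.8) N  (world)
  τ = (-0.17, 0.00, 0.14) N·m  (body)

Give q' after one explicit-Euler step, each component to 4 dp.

q' = (0.3313, -0.4321, 0.4597, 0.7015)

q⊗(0,ω) = (-0.2242837, -2.1010616, -1.1709930, -0.2530055)
updated quaternion q' = (0.3313, -0.4321, 0.4597, 0.7015)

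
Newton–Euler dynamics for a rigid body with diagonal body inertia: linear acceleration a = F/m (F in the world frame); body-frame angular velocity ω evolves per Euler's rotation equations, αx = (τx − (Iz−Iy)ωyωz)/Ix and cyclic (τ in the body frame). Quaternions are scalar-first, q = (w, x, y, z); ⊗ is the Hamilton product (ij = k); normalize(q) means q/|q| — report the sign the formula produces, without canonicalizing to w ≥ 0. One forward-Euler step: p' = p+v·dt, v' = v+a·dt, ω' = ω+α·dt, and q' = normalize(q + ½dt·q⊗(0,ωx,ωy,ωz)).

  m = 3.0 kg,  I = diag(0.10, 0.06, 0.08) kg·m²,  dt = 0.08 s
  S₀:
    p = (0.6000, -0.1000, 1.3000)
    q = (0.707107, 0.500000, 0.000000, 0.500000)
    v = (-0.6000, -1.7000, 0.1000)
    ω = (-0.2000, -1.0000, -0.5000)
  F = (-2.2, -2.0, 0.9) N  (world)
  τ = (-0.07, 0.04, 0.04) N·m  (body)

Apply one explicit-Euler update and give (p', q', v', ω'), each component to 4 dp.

p' = (0.5520, -0.2360, 1.3080)
q' = (0.7204, 0.5138, -0.0223, 0.4654)
v' = (-0.6587, -1.7533, 0.1240)
ω' = (-0.2640, -0.9493, -0.4520)

linear accel F/m = (-0.7333, -0.6667, 0.3000)
p' = p + v·dt = (0.5520, -0.2360, 1.3080)
v + (F/m)dt = (-0.6587, -1.7533, 0.1240)
gyro term ω×Iω = (0.0100, 0.0020, -0.0080)
α = I⁻¹(τ − ω×Iω) = (-0.8000, 0.6333, 0.6000)
ω' = ω + α·dt = (-0.2640, -0.9493, -0.4520)
Hamilton product q⊗(0,ω) = (0.3500000, 0.3585786, -0.5571070, -0.8535535)
q + ½dt·q⊗(0,ω), renormalized = (0.7204, 0.5138, -0.0223, 0.4654)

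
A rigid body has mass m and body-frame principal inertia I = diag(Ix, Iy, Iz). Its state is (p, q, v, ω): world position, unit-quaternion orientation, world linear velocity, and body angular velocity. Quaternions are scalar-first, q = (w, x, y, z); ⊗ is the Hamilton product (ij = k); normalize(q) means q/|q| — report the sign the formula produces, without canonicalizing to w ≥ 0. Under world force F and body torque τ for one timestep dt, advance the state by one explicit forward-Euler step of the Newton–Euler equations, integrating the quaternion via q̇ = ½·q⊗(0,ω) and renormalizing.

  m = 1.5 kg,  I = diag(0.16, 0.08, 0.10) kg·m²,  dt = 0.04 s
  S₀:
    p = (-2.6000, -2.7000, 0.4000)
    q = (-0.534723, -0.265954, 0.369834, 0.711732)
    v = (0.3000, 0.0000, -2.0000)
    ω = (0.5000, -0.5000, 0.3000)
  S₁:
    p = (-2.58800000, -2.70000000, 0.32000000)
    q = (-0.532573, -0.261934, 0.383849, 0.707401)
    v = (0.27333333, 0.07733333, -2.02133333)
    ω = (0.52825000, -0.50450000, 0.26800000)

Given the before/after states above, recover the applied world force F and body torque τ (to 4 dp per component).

F = (-1.0000, 2.9000, -0.8000)
τ = (0.1100, 0.0000, -0.0600)

ω₁ − ω₀ = (0.02825000, -0.00450000, -0.03200000)
gyro term ω₀×Iω₀ = (-0.0030, 0.0090, 0.0200)
I·α + gyro = (0.1100, 0.0000, -0.0600)
velocity change Δv = (-0.02666667, 0.07733333, -0.02133333)
applied force F = (-1.0000, 2.9000, -0.8000)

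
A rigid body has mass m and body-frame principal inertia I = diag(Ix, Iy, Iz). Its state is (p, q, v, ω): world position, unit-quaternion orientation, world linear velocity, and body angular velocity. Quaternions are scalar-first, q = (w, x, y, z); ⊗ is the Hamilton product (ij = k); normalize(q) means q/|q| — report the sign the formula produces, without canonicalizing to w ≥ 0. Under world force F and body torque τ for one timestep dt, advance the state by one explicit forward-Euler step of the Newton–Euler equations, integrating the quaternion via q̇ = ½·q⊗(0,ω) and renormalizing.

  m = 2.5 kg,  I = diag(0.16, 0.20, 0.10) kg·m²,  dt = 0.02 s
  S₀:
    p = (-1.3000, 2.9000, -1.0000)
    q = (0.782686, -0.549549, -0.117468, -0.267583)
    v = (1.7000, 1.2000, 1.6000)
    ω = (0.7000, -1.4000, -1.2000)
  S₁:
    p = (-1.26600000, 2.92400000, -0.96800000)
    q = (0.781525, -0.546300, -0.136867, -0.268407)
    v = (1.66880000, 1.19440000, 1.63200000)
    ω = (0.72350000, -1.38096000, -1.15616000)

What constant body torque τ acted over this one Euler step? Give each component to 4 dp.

τ = (0.0200, 0.1400, 0.1800)

Δω = ω₁−ω₀ = (0.02350000, 0.01904000, 0.04384000)
precession coupling = (-0.1680, -0.0504, -0.0392)
I·α + gyro = (0.0200, 0.1400, 0.1800)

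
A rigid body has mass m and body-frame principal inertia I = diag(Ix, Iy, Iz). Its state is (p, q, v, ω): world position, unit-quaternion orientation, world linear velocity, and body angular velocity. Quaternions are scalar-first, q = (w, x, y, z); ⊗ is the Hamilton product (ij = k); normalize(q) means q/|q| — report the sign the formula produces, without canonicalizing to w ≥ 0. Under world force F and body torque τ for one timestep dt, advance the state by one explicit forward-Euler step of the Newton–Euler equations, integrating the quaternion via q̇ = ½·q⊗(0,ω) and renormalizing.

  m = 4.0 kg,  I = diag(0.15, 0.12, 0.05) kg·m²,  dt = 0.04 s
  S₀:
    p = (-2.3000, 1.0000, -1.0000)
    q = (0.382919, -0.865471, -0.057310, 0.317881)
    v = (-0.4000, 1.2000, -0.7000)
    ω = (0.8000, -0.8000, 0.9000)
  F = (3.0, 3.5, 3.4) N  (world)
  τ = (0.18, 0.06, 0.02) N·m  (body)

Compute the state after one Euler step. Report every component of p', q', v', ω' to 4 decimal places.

gyro term ω×Iω = (0.0504, 0.0720, 0.0192)
α = I⁻¹(τ − ω×Iω) = (0.8640, -0.1000, 0.0160)
ω' = ω + α·dt = (0.8346, -0.8040, 0.9006)
Hamilton product q⊗(0,ω) = (0.3604359, 0.5090610, 0.7268935, 1.0828519)
q' = normalize(q + ½dt·q⊗(0,ω)) = (0.3900, -0.8549, -0.0428, 0.3394)
linear accel F/m = (0.7500, 0.8750, 0.8500)
p' = p + v·dt = (-2.3160, 1.0480, -1.0280)
v' = v + a·dt = (-0.3700, 1.2350, -0.6660)

p' = (-2.3160, 1.0480, -1.0280)
q' = (0.3900, -0.8549, -0.0428, 0.3394)
v' = (-0.3700, 1.2350, -0.6660)
ω' = (0.8346, -0.8040, 0.9006)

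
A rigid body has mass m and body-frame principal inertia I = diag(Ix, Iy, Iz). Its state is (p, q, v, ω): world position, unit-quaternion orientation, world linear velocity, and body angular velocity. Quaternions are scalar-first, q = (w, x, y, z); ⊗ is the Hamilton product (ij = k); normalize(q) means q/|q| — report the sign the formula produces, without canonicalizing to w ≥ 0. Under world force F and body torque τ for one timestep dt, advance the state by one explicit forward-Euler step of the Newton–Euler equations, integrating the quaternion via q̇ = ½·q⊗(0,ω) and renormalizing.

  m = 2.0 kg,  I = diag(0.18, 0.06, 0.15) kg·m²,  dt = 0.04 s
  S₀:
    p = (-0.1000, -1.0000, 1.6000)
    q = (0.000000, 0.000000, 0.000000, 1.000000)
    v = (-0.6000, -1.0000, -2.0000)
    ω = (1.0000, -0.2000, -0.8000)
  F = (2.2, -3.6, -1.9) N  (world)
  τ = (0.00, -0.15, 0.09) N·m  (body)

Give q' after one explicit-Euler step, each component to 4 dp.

q⊗(0,ω) = (0.8000000, 0.2000000, 1.0000000, 0.0000000)
q' = normalize(q + ½dt·q⊗(0,ω)) = (0.0160, 0.0040, 0.0200, 0.9997)

q' = (0.0160, 0.0040, 0.0200, 0.9997)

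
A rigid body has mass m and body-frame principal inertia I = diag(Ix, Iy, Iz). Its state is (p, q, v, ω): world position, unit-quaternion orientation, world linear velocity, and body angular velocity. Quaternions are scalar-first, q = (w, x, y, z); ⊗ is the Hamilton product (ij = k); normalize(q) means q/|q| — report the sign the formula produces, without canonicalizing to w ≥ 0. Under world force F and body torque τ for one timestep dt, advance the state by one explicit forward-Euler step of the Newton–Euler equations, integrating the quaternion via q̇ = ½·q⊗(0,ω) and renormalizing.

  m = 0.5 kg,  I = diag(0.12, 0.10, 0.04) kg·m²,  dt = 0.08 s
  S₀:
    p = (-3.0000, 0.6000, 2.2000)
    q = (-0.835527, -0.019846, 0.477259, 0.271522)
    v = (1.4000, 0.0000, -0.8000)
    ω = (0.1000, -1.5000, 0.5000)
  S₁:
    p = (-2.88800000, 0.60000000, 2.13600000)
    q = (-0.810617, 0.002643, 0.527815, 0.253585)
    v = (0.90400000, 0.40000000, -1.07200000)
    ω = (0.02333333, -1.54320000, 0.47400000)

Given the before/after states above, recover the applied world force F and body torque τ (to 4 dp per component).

velocity change Δv = (-0.49600000, 0.40000000, -0.27200000)
F = m·Δv/dt = (-3.1000, 2.5000, -1.7000)
Δω = ω₁−ω₀ = (-0.07666667, -0.04320000, -0.02600000)
ω₀×(Iω₀) = (0.0450, 0.0040, 0.0030)
I·α + gyro = (-0.0700, -0.0500, -0.0100)

F = (-3.1000, 2.5000, -1.7000)
τ = (-0.0700, -0.0500, -0.0100)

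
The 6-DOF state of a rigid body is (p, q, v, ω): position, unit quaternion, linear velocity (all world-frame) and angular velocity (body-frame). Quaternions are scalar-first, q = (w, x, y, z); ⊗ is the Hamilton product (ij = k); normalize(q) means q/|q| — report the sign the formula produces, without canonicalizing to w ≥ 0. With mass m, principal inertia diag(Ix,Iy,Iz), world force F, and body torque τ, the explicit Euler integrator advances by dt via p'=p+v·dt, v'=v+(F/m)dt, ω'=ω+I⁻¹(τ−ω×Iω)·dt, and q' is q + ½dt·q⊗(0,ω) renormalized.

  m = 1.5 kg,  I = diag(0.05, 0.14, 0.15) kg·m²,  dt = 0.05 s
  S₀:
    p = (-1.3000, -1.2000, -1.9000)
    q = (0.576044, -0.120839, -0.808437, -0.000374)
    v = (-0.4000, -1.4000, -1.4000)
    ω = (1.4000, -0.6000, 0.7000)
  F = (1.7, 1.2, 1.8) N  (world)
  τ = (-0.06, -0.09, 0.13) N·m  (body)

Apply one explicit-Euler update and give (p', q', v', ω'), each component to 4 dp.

a = (1.1333, 0.8000, 1.2000)
new position p' = (-1.3200, -1.2700, -1.9700)
v + (F/m)dt = (-0.3433, -1.3600, -1.3400)
precession coupling ω×(Iω) = (-0.0042, -0.0980, -0.0756)
angular accel α = (-1.1160, 0.0571, 1.3707)
ω + α·dt = (1.3442, -0.5971, 0.7685)
Hamilton product q⊗(0,ω) = (-0.3156258, 0.2403313, -0.2615627, 1.6075460)
q' = normalize(q + ½dt·q⊗(0,ω)) = (0.5677, -0.1147, -0.8143, 0.0398)

p' = (-1.3200, -1.2700, -1.9700)
q' = (0.5677, -0.1147, -0.8143, 0.0398)
v' = (-0.3433, -1.3600, -1.3400)
ω' = (1.3442, -0.5971, 0.7685)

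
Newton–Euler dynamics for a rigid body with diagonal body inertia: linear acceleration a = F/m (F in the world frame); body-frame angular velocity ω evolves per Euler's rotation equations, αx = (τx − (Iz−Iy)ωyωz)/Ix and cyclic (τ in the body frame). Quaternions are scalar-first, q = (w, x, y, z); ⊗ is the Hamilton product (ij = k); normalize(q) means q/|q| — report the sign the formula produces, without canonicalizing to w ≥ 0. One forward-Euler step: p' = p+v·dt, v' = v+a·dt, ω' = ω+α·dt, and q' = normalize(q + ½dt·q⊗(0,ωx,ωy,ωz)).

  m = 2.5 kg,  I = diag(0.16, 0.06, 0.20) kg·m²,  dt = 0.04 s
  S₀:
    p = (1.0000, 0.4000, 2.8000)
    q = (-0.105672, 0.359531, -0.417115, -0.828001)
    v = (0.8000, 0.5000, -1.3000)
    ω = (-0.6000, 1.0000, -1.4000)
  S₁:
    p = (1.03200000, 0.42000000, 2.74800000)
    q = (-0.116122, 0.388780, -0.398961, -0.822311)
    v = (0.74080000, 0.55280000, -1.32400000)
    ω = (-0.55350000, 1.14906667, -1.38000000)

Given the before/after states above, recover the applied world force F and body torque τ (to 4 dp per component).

F = (-3.7000, 3.3000, -1.5000)
τ = (-0.0100, 0.1900, 0.1600)

v₁ − v₀ = (-0.05920000, 0.05280000, -0.02400000)
F = m·Δv/dt = (-3.7000, 3.3000, -1.5000)
rate change Δω = (0.04650000, 0.14906667, 0.02000000)
precession coupling = (-0.1960, -0.0336, 0.0600)
τ = I·(Δω/dt) + ω₀×(Iω₀) = (-0.0100, 0.1900, 0.1600)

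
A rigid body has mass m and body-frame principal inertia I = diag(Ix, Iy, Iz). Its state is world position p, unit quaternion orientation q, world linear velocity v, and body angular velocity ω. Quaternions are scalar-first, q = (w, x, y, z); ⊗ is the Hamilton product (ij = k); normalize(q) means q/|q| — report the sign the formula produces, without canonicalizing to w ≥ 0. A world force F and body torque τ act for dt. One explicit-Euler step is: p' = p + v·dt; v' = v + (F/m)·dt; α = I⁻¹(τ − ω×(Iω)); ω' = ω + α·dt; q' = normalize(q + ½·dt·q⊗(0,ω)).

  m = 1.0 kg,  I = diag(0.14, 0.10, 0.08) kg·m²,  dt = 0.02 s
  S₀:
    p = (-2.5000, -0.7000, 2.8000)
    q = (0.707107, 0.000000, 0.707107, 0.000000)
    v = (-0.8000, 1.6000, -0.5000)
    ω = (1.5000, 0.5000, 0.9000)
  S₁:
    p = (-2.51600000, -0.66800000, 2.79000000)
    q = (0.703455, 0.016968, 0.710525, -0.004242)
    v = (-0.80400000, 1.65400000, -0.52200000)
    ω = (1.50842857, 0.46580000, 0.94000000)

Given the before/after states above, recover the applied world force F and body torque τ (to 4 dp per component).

F = (-0.2000, 2.7000, -1.1000)
τ = (0.0500, -0.0900, 0.1300)

ω₁ − ω₀ = (0.00842857, -0.03420000, 0.04000000)
ω₀×(Iω₀) = (-0.0090, 0.0810, -0.0300)
applied torque τ = (0.0500, -0.0900, 0.1300)
velocity change Δv = (-0.00400000, 0.05400000, -0.02200000)
applied force F = (-0.2000, 2.7000, -1.1000)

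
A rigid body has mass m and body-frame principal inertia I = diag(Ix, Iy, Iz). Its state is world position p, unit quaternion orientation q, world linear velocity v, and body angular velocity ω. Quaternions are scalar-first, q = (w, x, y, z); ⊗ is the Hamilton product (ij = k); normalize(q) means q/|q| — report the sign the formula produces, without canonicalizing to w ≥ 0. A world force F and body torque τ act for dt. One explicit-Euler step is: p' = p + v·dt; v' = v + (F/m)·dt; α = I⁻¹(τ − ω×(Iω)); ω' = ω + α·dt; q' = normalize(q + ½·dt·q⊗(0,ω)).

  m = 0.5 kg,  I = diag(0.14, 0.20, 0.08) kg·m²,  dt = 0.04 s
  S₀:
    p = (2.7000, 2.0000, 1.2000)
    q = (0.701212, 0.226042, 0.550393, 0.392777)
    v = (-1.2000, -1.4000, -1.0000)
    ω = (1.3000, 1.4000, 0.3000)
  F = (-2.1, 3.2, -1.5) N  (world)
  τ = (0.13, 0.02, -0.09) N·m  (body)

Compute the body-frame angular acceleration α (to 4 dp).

α = (1.2886, -0.0170, -2.4900)

precession coupling ω×(Iω) = (-0.0504, 0.0234, 0.1092)
α = I⁻¹(τ − ω×Iω) = (1.2886, -0.0170, -2.4900)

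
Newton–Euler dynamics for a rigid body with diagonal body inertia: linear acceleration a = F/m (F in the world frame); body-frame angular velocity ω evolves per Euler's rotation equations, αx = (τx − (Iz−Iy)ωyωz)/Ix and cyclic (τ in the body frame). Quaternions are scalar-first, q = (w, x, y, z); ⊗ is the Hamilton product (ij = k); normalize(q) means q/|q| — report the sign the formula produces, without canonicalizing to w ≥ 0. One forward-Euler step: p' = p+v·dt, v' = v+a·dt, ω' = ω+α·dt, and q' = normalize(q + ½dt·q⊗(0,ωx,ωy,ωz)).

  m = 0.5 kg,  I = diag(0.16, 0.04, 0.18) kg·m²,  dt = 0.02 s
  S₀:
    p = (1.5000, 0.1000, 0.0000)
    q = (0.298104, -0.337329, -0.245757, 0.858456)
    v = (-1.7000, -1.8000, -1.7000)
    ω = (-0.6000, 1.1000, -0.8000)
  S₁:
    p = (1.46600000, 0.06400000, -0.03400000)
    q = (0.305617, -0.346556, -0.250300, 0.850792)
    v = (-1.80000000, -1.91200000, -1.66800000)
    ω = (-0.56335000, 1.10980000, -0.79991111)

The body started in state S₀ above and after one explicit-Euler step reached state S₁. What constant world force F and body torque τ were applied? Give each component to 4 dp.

F = (-2.5000, -2.8000, 0.8000)
τ = (0.1700, 0.0100, 0.0800)

velocity change Δv = (-0.10000000, -0.11200000, 0.03200000)
F = m·Δv/dt = (-2.5000, -2.8000, 0.8000)
ω₁ − ω₀ = (0.03665000, 0.00980000, 0.00008889)
applied torque τ = (0.1700, 0.0100, 0.0800)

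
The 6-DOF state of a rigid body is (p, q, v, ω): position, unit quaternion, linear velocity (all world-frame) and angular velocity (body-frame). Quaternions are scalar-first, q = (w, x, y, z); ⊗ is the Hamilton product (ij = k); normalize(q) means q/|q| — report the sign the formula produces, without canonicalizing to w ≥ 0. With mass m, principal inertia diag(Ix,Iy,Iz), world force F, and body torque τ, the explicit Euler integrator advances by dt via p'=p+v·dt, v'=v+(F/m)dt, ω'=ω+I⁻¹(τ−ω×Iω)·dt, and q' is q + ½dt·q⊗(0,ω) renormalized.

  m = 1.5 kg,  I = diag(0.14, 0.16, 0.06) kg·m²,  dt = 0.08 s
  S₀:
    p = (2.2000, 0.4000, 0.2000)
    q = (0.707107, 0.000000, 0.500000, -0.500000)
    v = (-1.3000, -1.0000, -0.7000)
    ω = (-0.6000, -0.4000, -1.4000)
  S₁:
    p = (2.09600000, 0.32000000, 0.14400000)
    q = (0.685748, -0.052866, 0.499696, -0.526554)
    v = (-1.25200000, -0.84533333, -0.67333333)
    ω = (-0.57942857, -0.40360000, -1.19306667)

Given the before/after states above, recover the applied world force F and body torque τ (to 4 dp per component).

F = (0.9000, 2.9000, 0.5000)
τ = (-0.0200, 0.0600, 0.1600)

ω₁ − ω₀ = (0.02057143, -0.00360000, 0.20693333)
ω₀×(Iω₀) = (-0.0560, 0.0672, 0.0048)
I·α + gyro = (-0.0200, 0.0600, 0.1600)
v₁ − v₀ = (0.04800000, 0.15466667, 0.02666667)
applied force F = (0.9000, 2.9000, 0.5000)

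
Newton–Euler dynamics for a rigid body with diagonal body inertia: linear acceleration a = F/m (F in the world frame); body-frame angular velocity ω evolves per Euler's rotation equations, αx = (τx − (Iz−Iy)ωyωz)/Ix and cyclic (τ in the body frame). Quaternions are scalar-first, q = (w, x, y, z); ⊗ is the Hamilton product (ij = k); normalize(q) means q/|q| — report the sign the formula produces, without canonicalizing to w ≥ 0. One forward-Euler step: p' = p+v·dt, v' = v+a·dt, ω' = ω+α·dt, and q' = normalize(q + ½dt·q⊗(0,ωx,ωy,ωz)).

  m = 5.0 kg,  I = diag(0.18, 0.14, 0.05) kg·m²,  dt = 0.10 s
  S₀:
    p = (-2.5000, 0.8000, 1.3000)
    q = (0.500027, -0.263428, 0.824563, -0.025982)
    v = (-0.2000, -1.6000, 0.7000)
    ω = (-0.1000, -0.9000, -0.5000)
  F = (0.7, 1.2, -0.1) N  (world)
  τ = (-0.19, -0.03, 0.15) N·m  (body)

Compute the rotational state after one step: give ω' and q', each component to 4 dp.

α = I⁻¹(τ − ω×Iω) = (-0.8306, -0.2607, 3.0720)
ω' = ω + α·dt = (-0.1831, -0.9261, -0.1928)
Hamilton product q⊗(0,ω) = (0.7027729, -0.4856680, -0.5791401, 0.0695280)
q' = normalize(q + ½dt·q⊗(0,ω)) = (0.5345, -0.2873, 0.7945, -0.0225)

ω' = (-0.1831, -0.9261, -0.1928)
q' = (0.5345, -0.2873, 0.7945, -0.0225)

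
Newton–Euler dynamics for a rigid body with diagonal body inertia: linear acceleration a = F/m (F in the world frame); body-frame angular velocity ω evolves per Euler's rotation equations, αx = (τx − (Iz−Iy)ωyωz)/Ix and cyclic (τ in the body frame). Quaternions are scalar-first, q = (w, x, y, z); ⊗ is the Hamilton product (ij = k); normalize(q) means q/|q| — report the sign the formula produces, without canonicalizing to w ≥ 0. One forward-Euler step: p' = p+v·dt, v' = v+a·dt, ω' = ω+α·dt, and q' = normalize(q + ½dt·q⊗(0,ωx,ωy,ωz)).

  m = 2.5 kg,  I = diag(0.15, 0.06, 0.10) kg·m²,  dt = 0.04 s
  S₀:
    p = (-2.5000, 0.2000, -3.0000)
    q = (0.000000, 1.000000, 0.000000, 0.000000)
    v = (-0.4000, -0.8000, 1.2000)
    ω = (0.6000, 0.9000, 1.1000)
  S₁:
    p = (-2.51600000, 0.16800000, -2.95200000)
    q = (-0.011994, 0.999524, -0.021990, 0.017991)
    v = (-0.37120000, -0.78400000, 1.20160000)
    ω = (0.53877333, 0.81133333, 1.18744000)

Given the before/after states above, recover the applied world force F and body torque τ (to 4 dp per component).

F = (1.8000, 1.0000, 0.1000)
τ = (-0.1900, -0.1000, 0.1700)

v₁ − v₀ = (0.02880000, 0.01600000, 0.00160000)
applied force F = (1.8000, 1.0000, 0.1000)
Δω = ω₁−ω₀ = (-0.06122667, -0.08866667, 0.08744000)
precession coupling = (0.0396, 0.0330, -0.0486)
applied torque τ = (-0.1900, -0.1000, 0.1700)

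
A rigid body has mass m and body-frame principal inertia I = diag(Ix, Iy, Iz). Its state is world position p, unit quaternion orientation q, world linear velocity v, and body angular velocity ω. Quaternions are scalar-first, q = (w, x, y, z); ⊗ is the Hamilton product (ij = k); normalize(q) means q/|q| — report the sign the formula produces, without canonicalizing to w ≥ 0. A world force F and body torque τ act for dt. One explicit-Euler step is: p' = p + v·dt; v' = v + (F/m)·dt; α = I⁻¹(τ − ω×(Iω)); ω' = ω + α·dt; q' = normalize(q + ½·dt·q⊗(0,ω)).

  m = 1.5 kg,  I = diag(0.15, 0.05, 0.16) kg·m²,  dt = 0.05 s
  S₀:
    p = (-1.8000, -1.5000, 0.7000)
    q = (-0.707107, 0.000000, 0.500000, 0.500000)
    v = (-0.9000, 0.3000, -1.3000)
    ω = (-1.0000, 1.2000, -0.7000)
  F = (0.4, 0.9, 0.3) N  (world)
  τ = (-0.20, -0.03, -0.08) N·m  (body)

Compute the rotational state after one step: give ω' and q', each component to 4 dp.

gyro term ω×Iω = (-0.0924, -0.0070, 0.1200)
angular accel α = (-0.7173, -0.4600, -1.2500)
ω' = ω + α·dt = (-1.0359, 1.1770, -0.7625)
q⊗(0,ω) = (-0.2500000, -0.2428930, -1.3485284, 0.9949749)
q' = normalize(q + ½dt·q⊗(0,ω)) = (-0.7127, -0.0061, 0.4659, 0.5244)

ω' = (-1.0359, 1.1770, -0.7625)
q' = (-0.7127, -0.0061, 0.4659, 0.5244)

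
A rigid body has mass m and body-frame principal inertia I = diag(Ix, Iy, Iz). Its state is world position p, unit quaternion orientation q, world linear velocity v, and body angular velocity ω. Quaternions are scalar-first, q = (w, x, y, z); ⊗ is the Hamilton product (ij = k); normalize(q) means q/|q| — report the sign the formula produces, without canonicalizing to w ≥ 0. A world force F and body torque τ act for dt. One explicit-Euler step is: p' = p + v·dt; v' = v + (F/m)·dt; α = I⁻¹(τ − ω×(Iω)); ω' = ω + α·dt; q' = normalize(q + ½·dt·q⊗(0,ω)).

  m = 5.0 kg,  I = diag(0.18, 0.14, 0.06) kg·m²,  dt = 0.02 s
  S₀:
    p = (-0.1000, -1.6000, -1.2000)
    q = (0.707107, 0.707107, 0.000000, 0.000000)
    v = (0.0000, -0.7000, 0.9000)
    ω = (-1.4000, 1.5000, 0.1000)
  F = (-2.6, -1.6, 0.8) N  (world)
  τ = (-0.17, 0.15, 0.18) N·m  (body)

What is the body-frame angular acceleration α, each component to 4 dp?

ω×(Iω) gyroscopic = (-0.0120, -0.0168, 0.0840)
α = I⁻¹(τ − ω×Iω) = (-0.8778, 1.1914, 1.6000)

α = (-0.8778, 1.1914, 1.6000)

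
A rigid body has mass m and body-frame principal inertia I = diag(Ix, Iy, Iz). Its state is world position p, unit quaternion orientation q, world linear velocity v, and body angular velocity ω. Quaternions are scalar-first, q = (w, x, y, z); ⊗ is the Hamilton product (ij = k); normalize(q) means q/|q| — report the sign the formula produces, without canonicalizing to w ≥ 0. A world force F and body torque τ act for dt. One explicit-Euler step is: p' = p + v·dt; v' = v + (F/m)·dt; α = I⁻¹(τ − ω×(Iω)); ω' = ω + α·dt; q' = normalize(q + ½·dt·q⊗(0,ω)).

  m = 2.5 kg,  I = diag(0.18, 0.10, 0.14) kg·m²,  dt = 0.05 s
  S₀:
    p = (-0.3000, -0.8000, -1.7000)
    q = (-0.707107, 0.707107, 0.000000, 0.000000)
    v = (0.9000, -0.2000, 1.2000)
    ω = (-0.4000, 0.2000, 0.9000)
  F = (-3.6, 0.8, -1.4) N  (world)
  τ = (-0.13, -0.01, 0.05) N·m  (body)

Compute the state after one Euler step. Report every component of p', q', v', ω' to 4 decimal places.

p' = (-0.2550, -0.8100, -1.6400)
q' = (-0.6998, 0.7140, -0.0194, -0.0124)
v' = (0.8280, -0.1840, 1.1720)
ω' = (-0.4381, 0.2022, 0.9156)

ω×(Iω) gyroscopic = (0.0072, -0.0144, 0.0064)
α = I⁻¹(τ − ω×Iω) = (-0.7622, 0.0440, 0.3114)
new body rate ω' = (-0.4381, 0.2022, 0.9156)
Hamilton product q⊗(0,ω) = (0.2828428, 0.2828428, -0.7778177, -0.4949749)
q + ½dt·q⊗(0,ω), renormalized = (-0.6998, 0.7140, -0.0194, -0.0124)
a = F/m = (-1.4400, 0.3200, -0.5600)
new position p' = (-0.2550, -0.8100, -1.6400)
v + (F/m)dt = (0.8280, -0.1840, 1.1720)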